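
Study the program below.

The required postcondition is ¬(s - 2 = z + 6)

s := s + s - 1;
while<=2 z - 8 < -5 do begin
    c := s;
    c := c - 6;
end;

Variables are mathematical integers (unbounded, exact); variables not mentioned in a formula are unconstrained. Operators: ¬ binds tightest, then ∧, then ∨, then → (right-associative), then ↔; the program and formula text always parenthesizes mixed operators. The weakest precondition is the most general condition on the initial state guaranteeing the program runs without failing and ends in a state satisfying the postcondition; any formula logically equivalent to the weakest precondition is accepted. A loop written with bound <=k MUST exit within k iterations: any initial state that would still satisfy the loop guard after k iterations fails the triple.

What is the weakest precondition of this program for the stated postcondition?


Working backward. After the program, the postcondition ¬(s - 2 = z + 6) must hold; in canonical form it is ¬(s = z + 8).
Before the loop (bound <=2), unroll the exhaustion recursion (WP_0 = exit-now case; WP_j = one more guarded iteration, up to j = 2):
  WP_0: (¬(z < 3)) ∧ (¬(s = z + 8))
  WP_1: (z < 3 → ((¬(z < 3)) ∧ (¬(s = z + 8)))) ∧ ((¬(z < 3)) → (¬(s = z + 8)))
  WP_2: (z < 3 → ((z < 3 → ((¬(z < 3)) ∧ (¬(s = z + 8)))) ∧ ((¬(z < 3)) → (¬(s = z + 8))))) ∧ ((¬(z < 3)) → (¬(s = z + 8)))
So before the loop: (z < 3 → ((z < 3 → ((¬(z < 3)) ∧ (¬(s = z + 8)))) ∧ ((¬(z < 3)) → (¬(s = z + 8))))) ∧ ((¬(z < 3)) → (¬(s = z + 8)))
Before s := s + s - 1: (z < 3 → ((z < 3 → ((¬(z < 3)) ∧ (¬(2*s = z + 9)))) ∧ ((¬(z < 3)) → (¬(2*s = z + 9))))) ∧ ((¬(z < 3)) → (¬(2*s = z + 9)))
Answer: WP = (z < 3 → ((z < 3 → ((¬(z < 3)) ∧ (¬(2*s = z + 9)))) ∧ ((¬(z < 3)) → (¬(2*s = z + 9))))) ∧ ((¬(z < 3)) → (¬(2*s = z + 9)))


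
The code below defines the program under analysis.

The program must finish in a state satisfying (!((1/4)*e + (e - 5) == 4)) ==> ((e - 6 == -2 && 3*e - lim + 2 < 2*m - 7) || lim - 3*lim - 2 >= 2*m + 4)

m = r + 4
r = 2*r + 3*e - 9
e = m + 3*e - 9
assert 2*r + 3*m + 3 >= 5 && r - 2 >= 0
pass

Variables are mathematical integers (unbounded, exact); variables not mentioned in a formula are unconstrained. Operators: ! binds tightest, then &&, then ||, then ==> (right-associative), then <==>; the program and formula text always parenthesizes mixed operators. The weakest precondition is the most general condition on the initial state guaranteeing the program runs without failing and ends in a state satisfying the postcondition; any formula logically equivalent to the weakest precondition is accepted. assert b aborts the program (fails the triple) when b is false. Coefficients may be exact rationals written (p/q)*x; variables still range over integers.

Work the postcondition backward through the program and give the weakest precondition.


Working backward. After the program, the postcondition (!((1/4)*e + (e - 5) == 4)) ==> ((e - 6 == -2 && 3*e - lim + 2 < 2*m - 7) || lim - 3*lim - 2 >= 2*m + 4) must hold; in canonical form it is (!((5/4)*e == 9)) ==> ((e == 4 && 3*e < lim + 2*m - 9) || 2*lim + 2*m <= -6).
Before skip: (!((5/4)*e == 9)) ==> ((e == 4 && 3*e < lim + 2*m - 9) || 2*lim + 2*m <= -6)
Before assert 2*r + 3*m + 3 >= 5 && r - 2 >= 0: 3*m + 2*r >= 2 && r >= 2 && ((!((5/4)*e == 9)) ==> ((e == 4 && 3*e < lim + 2*m - 9) || 2*lim + 2*m <= -6))
Before e := m + 3*e - 9: 3*m + 2*r >= 2 && r >= 2 && ((!((15/4)*e + (5/4)*m == 81/4)) ==> ((3*e + m == 13 && 9*e + m < lim + 18) || 2*lim + 2*m <= -6))
Before r := 2*r + 3*e - 9: 6*e + 3*m + 4*r >= 20 && 3*e + 2*r >= 11 && ((!((15/4)*e + (5/4)*m == 81/4)) ==> ((3*e + m == 13 && 9*e + m < lim + 18) || 2*lim + 2*m <= -6))
Before m := r + 4: 6*e + 7*r >= 8 && 3*e + 2*r >= 11 && ((!((15/4)*e + (5/4)*r == 61/4)) ==> ((3*e + r == 9 && 9*e + r < lim + 14) || 2*lim + 2*r <= -14))
Answer: WP = 6*e + 7*r >= 8 && 3*e + 2*r >= 11 && ((!((15/4)*e + (5/4)*r == 61/4)) ==> ((3*e + r == 9 && 9*e + r < lim + 14) || 2*lim + 2*r <= -14))


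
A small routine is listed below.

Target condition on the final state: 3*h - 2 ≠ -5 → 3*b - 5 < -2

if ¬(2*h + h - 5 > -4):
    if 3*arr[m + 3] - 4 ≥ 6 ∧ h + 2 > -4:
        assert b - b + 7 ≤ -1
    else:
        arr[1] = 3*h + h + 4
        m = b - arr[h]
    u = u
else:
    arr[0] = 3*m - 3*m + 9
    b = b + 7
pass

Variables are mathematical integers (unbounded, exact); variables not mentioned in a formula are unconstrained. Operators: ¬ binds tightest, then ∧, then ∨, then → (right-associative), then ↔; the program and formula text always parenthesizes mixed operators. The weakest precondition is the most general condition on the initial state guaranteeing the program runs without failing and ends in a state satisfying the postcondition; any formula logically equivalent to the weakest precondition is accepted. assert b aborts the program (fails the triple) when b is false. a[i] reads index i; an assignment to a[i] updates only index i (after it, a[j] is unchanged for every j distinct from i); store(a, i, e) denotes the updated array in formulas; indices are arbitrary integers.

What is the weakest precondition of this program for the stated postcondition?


Working backward. After the program, the postcondition 3*h - 2 ≠ -5 → 3*b - 5 < -2 must hold; in canonical form it is 3*h ≠ -3 → 3*b < 3.
Before skip: 3*h ≠ -3 → 3*b < 3
Then branch requires (¬(3*arr[m + 3] ≥ 10 ∧ h > -6)) ∧ ((¬(3*arr[m + 3] ≥ 10 ∧ h > -6)) → (3*h ≠ -3 → 3*b < 3)); else branch requires 3*h ≠ -3 → 3*b < -18.
Before the if: ((¬(3*h > 1)) → ((¬(3*arr[m + 3] ≥ 10 ∧ h > -6)) ∧ ((¬(3*arr[m + 3] ≥ 10 ∧ h > -6)) → (3*h ≠ -3 → 3*b < 3)))) ∧ (3*h > 1 → (3*h ≠ -3 → 3*b < -18))
Answer: WP = ((¬(3*h > 1)) → ((¬(3*arr[m + 3] ≥ 10 ∧ h > -6)) ∧ ((¬(3*arr[m + 3] ≥ 10 ∧ h > -6)) → (3*h ≠ -3 → 3*b < 3)))) ∧ (3*h > 1 → (3*h ≠ -3 → 3*b < -18))


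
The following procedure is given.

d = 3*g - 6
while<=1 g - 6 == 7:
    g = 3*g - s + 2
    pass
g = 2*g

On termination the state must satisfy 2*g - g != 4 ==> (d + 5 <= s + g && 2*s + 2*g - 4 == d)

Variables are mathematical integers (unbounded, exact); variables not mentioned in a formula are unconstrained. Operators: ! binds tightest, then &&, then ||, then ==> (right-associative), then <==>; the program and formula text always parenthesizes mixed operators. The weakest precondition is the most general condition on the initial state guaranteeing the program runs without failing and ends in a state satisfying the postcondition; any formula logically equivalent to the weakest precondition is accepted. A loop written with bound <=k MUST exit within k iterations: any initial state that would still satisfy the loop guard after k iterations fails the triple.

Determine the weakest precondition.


Working backward. After the program, the postcondition 2*g - g != 4 ==> (d + 5 <= s + g && 2*s + 2*g - 4 == d) must hold; in canonical form it is g != 4 ==> (d <= g + s - 5 && 2*g + 2*s == d + 4).
Before g := 2*g: 2*g != 4 ==> (d <= 2*g + s - 5 && 4*g + 2*s == d + 4)
Before the loop (bound <=1), unroll the exhaustion recursion (WP_0 = exit-now case; WP_j = one more guarded iteration, up to j = 1):
  WP_0: (!(g == 13)) && (2*g != 4 ==> (d <= 2*g + s - 5 && 4*g + 2*s == d + 4))
  WP_1: (g == 13 ==> ((!(3*g == s + 11)) && (6*g != 2*s ==> (d + s <= 6*g - 1 && 12*g == d + 2*s - 4)))) && ((!(g == 13)) ==> (2*g != 4 ==> (d <= 2*g + s - 5 && 4*g + 2*s == d + 4)))
So before the loop: (g == 13 ==> ((!(3*g == s + 11)) && (6*g != 2*s ==> (d + s <= 6*g - 1 && 12*g == d + 2*s - 4)))) && ((!(g == 13)) ==> (2*g != 4 ==> (d <= 2*g + s - 5 && 4*g + 2*s == d + 4)))
Before d := 3*g - 6: (g == 13 ==> ((!(3*g == s + 11)) && (6*g != 2*s ==> (s <= 3*g + 5 && 9*g == 2*s - 10)))) && ((!(g == 13)) ==> (2*g != 4 ==> (g <= s + 1 && g + 2*s == -2)))
Answer: WP = (g == 13 ==> ((!(3*g == s + 11)) && (6*g != 2*s ==> (s <= 3*g + 5 && 9*g == 2*s - 10)))) && ((!(g == 13)) ==> (2*g != 4 ==> (g <= s + 1 && g + 2*s == -2)))


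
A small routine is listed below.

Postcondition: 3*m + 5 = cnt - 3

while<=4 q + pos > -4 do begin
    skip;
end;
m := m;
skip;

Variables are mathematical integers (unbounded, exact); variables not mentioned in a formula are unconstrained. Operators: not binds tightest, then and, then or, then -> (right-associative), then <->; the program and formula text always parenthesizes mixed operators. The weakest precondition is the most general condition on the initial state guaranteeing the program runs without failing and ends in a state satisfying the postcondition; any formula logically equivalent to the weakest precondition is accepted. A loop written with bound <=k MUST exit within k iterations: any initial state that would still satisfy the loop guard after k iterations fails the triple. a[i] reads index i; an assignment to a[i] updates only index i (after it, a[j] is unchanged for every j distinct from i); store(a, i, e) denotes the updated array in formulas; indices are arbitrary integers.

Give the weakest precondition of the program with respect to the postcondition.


Working backward. After the program, the postcondition 3*m + 5 = cnt - 3 must hold; in canonical form it is 3*m = cnt - 8.
Before skip: 3*m = cnt - 8
Before m := m: 3*m = cnt - 8
Before the loop (bound <=4), unroll the exhaustion recursion (WP_0 = exit-now case; WP_j = one more guarded iteration, up to j = 4):
  WP_0: (not (pos + q > -4)) and 3*m = cnt - 8
  WP_1: (pos + q > -4 -> ((not (pos + q > -4)) and 3*m = cnt - 8)) and ((not (pos + q > -4)) -> 3*m = cnt - 8)
  WP_2: (pos + q > -4 -> ((pos + q > -4 -> ((not (pos + q > -4)) and 3*m = cnt - 8)) and ((not (pos + q > -4)) -> 3*m = cnt - 8))) and ((not (pos + q > -4)) -> 3*m = cnt - 8)
  WP_3: (pos + q > -4 -> ((pos + q > -4 -> ((pos + q > -4 -> ((not (pos + q > -4)) and 3*m = cnt - 8)) and ((not (pos + q > -4)) -> 3*m = cnt - 8))) and ((not (pos + q > -4)) -> 3*m = cnt - 8))) and ((not (pos + q > -4)) -> 3*m = cnt - 8)
  WP_4: (pos + q > -4 -> ((pos + q > -4 -> ((pos + q > -4 -> ((pos + q > -4 -> ((not (pos + q > -4)) and 3*m = cnt - 8)) and ((not (pos + q > -4)) -> 3*m = cnt - 8))) and ((not (pos + q > -4)) -> 3*m = cnt - 8))) and ((not (pos + q > -4)) -> 3*m = cnt - 8))) and ((not (pos + q > -4)) -> 3*m = cnt - 8)
So before the loop: (pos + q > -4 -> ((pos + q > -4 -> ((pos + q > -4 -> ((pos + q > -4 -> ((not (pos + q > -4)) and 3*m = cnt - 8)) and ((not (pos + q > -4)) -> 3*m = cnt - 8))) and ((not (pos + q > -4)) -> 3*m = cnt - 8))) and ((not (pos + q > -4)) -> 3*m = cnt - 8))) and ((not (pos + q > -4)) -> 3*m = cnt - 8)
Answer: WP = (pos + q > -4 -> ((pos + q > -4 -> ((pos + q > -4 -> ((pos + q > -4 -> ((not (pos + q > -4)) and 3*m = cnt - 8)) and ((not (pos + q > -4)) -> 3*m = cnt - 8))) and ((not (pos + q > -4)) -> 3*m = cnt - 8))) and ((not (pos + q > -4)) -> 3*m = cnt - 8))) and ((not (pos + q > -4)) -> 3*m = cnt - 8)


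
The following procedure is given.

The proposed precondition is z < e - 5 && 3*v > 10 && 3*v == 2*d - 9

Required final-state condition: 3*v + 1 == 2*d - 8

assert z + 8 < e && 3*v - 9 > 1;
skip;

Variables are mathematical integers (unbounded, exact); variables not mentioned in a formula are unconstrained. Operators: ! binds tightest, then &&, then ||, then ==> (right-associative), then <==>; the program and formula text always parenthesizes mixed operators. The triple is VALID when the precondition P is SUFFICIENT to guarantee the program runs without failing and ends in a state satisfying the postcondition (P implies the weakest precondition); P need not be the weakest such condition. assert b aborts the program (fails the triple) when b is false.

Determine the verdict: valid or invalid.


Working backward. After the program, the postcondition 3*v + 1 == 2*d - 8 must hold; in canonical form it is 3*v == 2*d - 9.
Before skip: 3*v == 2*d - 9
Before assert z + 8 < e && 3*v - 9 > 1: z < e - 8 && 3*v > 10 && 3*v == 2*d - 9
The weakest precondition is z < e - 8 && 3*v > 10 && 3*v == 2*d - 9.
Check whether z < e - 5 && 3*v > 10 && 3*v == 2*d - 9 implies it.
Countermodel: at the initial state d = 12, e = 0, v = 5, z = -6, the precondition holds but the weakest precondition fails.
Answer: invalid


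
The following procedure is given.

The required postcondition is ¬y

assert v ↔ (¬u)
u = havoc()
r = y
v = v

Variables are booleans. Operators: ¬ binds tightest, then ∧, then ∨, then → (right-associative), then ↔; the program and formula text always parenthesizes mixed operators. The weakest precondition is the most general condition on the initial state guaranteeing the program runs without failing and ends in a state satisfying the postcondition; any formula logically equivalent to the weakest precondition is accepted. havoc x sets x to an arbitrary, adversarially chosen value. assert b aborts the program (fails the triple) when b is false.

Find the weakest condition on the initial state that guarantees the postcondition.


Working backward. After the program, ¬y must hold.
Before v := v: ¬y
Before r := y: ¬y
Before havoc u: ¬y
Before assert v ↔ (¬u): (v ↔ (¬u)) ∧ (¬y)
Answer: WP = (v ↔ (¬u)) ∧ (¬y)


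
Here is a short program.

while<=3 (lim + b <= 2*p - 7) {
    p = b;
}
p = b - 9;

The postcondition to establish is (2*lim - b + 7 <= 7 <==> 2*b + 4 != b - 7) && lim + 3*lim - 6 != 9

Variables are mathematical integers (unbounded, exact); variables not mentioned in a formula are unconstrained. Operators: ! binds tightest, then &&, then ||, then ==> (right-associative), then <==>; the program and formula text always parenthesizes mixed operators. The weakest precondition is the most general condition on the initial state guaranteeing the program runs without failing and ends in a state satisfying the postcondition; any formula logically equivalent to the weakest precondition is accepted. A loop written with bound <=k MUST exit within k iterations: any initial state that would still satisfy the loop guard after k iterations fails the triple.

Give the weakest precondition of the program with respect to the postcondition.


Working backward. After the program, the postcondition (2*lim - b + 7 <= 7 <==> 2*b + 4 != b - 7) && lim + 3*lim - 6 != 9 must hold; in canonical form it is (2*lim <= b <==> b != -11) && 4*lim != 15.
Before p := b - 9: (2*lim <= b <==> b != -11) && 4*lim != 15
Before the loop (bound <=3), unroll the exhaustion recursion (WP_0 = exit-now case; WP_j = one more guarded iteration, up to j = 3):
  WP_0: (!(b + lim <= 2*p - 7)) && (2*lim <= b <==> b != -11) && 4*lim != 15
  WP_1: (b + lim <= 2*p - 7 ==> ((!(lim <= b - 7)) && (2*lim <= b <==> b != -11) && 4*lim != 15)) && ((!(b + lim <= 2*p - 7)) ==> ((2*lim <= b <==> b != -11) && 4*lim != 15))
  WP_2: (b + lim <= 2*p - 7 ==> ((lim <= b - 7 ==> ((!(lim <= b - 7)) && (2*lim <= b <==> b != -11) && 4*lim != 15)) && ((!(lim <= b - 7)) ==> ((2*lim <= b <==> b != -11) && 4*lim != 15)))) && ((!(b + lim <= 2*p - 7)) ==> ((2*lim <= b <==> b != -11) && 4*lim != 15))
  WP_3: (b + lim <= 2*p - 7 ==> ((lim <= b - 7 ==> ((lim <= b - 7 ==> ((!(lim <= b - 7)) && (2*lim <= b <==> b != -11) && 4*lim != 15)) && ((!(lim <= b - 7)) ==> ((2*lim <= b <==> b != -11) && 4*lim != 15)))) && ((!(lim <= b - 7)) ==> ((2*lim <= b <==> b != -11) && 4*lim != 15)))) && ((!(b + lim <= 2*p - 7)) ==> ((2*lim <= b <==> b != -11) && 4*lim != 15))
So before the loop: (b + lim <= 2*p - 7 ==> ((lim <= b - 7 ==> ((lim <= b - 7 ==> ((!(lim <= b - 7)) && (2*lim <= b <==> b != -11) && 4*lim != 15)) && ((!(lim <= b - 7)) ==> ((2*lim <= b <==> b != -11) && 4*lim != 15)))) && ((!(lim <= b - 7)) ==> ((2*lim <= b <==> b != -11) && 4*lim != 15)))) && ((!(b + lim <= 2*p - 7)) ==> ((2*lim <= b <==> b != -11) && 4*lim != 15))
Answer: WP = (b + lim <= 2*p - 7 ==> ((lim <= b - 7 ==> ((lim <= b - 7 ==> ((!(lim <= b - 7)) && (2*lim <= b <==> b != -11) && 4*lim != 15)) && ((!(lim <= b - 7)) ==> ((2*lim <= b <==> b != -11) && 4*lim != 15)))) && ((!(lim <= b - 7)) ==> ((2*lim <= b <==> b != -11) && 4*lim != 15)))) && ((!(b + lim <= 2*p - 7)) ==> ((2*lim <= b <==> b != -11) && 4*lim != 15))


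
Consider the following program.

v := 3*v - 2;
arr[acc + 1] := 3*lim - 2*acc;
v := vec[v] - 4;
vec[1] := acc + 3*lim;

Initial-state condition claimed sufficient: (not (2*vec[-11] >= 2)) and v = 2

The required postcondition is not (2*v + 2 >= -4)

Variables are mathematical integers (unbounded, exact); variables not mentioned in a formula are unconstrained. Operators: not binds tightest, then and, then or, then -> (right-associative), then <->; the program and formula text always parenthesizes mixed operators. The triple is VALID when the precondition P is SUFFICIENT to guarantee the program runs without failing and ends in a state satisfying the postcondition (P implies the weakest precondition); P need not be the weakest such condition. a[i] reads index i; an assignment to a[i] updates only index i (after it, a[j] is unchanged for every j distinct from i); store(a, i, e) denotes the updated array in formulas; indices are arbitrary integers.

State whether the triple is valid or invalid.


Working backward. After the program, the postcondition not (2*v + 2 >= -4) must hold; in canonical form it is not (2*v >= -6).
Before vec[1] := acc + 3*lim: not (2*v >= -6)
Before v := vec[v] - 4: not (2*vec[v] >= 2)
Before arr[acc + 1] := 3*lim - 2*acc: not (2*vec[v] >= 2)
Before v := 3*v - 2: not (2*vec[3*v - 2] >= 2)
The weakest precondition is not (2*vec[3*v - 2] >= 2).
Check whether (not (2*vec[-11] >= 2)) and v = 2 implies it.
Countermodel: at the initial state v = 2, vec = {[-11] = 0, [4] = 1, elsewhere 0}, the precondition holds but the weakest precondition fails.
Answer: invalid


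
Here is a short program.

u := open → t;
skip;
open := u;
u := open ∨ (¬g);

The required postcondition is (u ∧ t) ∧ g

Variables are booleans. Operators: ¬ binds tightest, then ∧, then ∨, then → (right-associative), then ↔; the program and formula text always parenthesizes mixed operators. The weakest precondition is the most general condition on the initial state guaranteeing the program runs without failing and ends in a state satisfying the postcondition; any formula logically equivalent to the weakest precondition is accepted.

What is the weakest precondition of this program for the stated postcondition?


Working backward. After the program, the postcondition (u ∧ t) ∧ g must hold; in canonical form it is u ∧ t ∧ g.
Before u := open ∨ (¬g): (open ∨ (¬g)) ∧ t ∧ g
Before open := u: (u ∨ (¬g)) ∧ t ∧ g
Before skip: (u ∨ (¬g)) ∧ t ∧ g
Before u := open → t: ((open → t) ∨ (¬g)) ∧ t ∧ g
Answer: WP = ((open → t) ∨ (¬g)) ∧ t ∧ g


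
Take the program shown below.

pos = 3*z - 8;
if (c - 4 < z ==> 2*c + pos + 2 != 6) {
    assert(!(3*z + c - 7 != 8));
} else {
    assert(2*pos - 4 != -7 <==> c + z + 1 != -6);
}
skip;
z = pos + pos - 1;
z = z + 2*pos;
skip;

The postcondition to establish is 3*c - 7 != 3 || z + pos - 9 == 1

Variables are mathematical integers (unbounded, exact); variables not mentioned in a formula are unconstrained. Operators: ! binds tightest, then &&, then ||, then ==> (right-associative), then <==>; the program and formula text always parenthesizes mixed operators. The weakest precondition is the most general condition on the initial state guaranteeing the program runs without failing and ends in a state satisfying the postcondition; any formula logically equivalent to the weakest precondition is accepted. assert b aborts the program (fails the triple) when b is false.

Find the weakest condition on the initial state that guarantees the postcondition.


Working backward. After the program, the postcondition 3*c - 7 != 3 || z + pos - 9 == 1 must hold; in canonical form it is 3*c != 10 || pos + z == 10.
Before skip: 3*c != 10 || pos + z == 10
Before z := z + 2*pos: 3*c != 10 || 3*pos + z == 10
Before z := pos + pos - 1: 3*c != 10 || 5*pos == 11
Before skip: 3*c != 10 || 5*pos == 11
Then branch requires (!(c + 3*z != 15)) && (3*c != 10 || 5*pos == 11); else branch requires (2*pos != -3 <==> c + z != -7) && (3*c != 10 || 5*pos == 11).
Before the if: ((c < z + 4 ==> 2*c + pos != 4) ==> ((!(c + 3*z != 15)) && (3*c != 10 || 5*pos == 11))) && ((!(c < z + 4 ==> 2*c + pos != 4)) ==> ((2*pos != -3 <==> c + z != -7) && (3*c != 10 || 5*pos == 11)))
Before pos := 3*z - 8: ((c < z + 4 ==> 2*c + 3*z != 12) ==> ((!(c + 3*z != 15)) && (3*c != 10 || 15*z == 51))) && ((!(c < z + 4 ==> 2*c + 3*z != 12)) ==> ((6*z != 13 <==> c + z != -7) && (3*c != 10 || 15*z == 51)))
Answer: WP = ((c < z + 4 ==> 2*c + 3*z != 12) ==> ((!(c + 3*z != 15)) && (3*c != 10 || 15*z == 51))) && ((!(c < z + 4 ==> 2*c + 3*z != 12)) ==> ((6*z != 13 <==> c + z != -7) && (3*c != 10 || 15*z == 51)))


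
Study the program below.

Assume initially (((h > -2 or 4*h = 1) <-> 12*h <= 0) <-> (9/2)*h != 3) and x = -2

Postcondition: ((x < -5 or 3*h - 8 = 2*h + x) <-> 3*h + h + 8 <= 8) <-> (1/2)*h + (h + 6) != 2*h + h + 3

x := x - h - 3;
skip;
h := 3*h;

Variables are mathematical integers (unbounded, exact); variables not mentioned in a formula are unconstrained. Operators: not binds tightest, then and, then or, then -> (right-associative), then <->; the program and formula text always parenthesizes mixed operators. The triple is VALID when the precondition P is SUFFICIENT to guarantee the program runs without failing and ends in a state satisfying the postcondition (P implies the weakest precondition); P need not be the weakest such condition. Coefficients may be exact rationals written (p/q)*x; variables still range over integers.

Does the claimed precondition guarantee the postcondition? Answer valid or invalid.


Working backward. After the program, the postcondition ((x < -5 or 3*h - 8 = 2*h + x) <-> 3*h + h + 8 <= 8) <-> (1/2)*h + (h + 6) != 2*h + h + 3 must hold; in canonical form it is ((x < -5 or h = x + 8) <-> 4*h <= 0) <-> (3/2)*h != 3.
Before h := 3*h: ((x < -5 or 3*h = x + 8) <-> 12*h <= 0) <-> (9/2)*h != 3
Before skip: ((x < -5 or 3*h = x + 8) <-> 12*h <= 0) <-> (9/2)*h != 3
Before x := x - h - 3: ((x < h - 2 or 4*h = x + 5) <-> 12*h <= 0) <-> (9/2)*h != 3
The weakest precondition is ((x < h - 2 or 4*h = x + 5) <-> 12*h <= 0) <-> (9/2)*h != 3.
Check whether (((h > -2 or 4*h = 1) <-> 12*h <= 0) <-> (9/2)*h != 3) and x = -2 implies it.
Countermodel: at the initial state h = 0, x = -2, the precondition holds but the weakest precondition fails.
Answer: invalid


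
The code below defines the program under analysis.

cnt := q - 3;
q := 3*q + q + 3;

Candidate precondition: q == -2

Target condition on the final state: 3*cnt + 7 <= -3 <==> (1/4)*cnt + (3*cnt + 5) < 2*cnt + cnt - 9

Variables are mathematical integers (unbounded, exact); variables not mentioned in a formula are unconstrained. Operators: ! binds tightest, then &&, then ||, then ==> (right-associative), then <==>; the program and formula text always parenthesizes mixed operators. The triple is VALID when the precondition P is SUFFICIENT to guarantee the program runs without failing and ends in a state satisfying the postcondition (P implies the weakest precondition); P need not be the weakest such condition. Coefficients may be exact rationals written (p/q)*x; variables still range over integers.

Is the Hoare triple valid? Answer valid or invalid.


Working backward. After the program, the postcondition 3*cnt + 7 <= -3 <==> (1/4)*cnt + (3*cnt + 5) < 2*cnt + cnt - 9 must hold; in canonical form it is 3*cnt <= -10 <==> (1/4)*cnt < -14.
Before q := 3*q + q + 3: 3*cnt <= -10 <==> (1/4)*cnt < -14
Before cnt := q - 3: 3*q <= -1 <==> (1/4)*q < -53/4
The weakest precondition is 3*q <= -1 <==> (1/4)*q < -53/4.
Check whether q == -2 implies it.
Countermodel: at the initial state q = -2, the precondition holds but the weakest precondition fails.
Answer: invalid


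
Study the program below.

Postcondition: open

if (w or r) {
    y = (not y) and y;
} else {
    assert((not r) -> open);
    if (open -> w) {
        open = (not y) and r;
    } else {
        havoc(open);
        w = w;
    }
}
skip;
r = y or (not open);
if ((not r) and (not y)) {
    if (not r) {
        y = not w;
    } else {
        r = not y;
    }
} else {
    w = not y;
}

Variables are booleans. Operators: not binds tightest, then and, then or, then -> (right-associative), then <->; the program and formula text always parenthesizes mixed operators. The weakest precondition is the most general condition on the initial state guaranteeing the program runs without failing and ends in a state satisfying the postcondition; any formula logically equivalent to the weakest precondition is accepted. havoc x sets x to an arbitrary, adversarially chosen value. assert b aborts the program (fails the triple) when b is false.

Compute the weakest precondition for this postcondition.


Working backward. After the program, open must hold.
Then branch requires ((not r) -> open) and (r -> open); else branch requires open.
Before the if: (((not r) and (not y)) -> (((not r) -> open) and (r -> open))) and ((not ((not r) and (not y))) -> open)
Before r := y or (not open): (((not (y or (not open))) and (not y)) -> (((not (y or (not open))) -> open) and ((y or (not open)) -> open))) and ((not ((not (y or (not open))) and (not y))) -> open)
Before skip: (((not (y or (not open))) and (not y)) -> (((not (y or (not open))) -> open) and ((y or (not open)) -> open))) and ((not ((not (y or (not open))) and (not y))) -> open)
Then branch requires (open -> ((not open) -> open)) and ((not open) -> open); else branch requires ((not r) -> open) and ((open -> w) -> ((((not (y or (not ((not y) and r)))) and (not y)) -> (((not (y or (not ((not y) and r)))) -> ((not y) and r)) and ((y or (not ((not y) and r))) -> ((not y) and r)))) and ((not ((not (y or (not ((not y) and r)))) and (not y))) -> ((not y) and r)))) and (open -> w).
Before the if: ((w or r) -> ((open -> ((not open) -> open)) and ((not open) -> open))) and ((not (w or r)) -> (((not r) -> open) and ((open -> w) -> ((((not (y or (not ((not y) and r)))) and (not y)) -> (((not (y or (not ((not y) and r)))) -> ((not y) and r)) and ((y or (not ((not y) and r))) -> ((not y) and r)))) and ((not ((not (y or (not ((not y) and r)))) and (not y))) -> ((not y) and r)))) and (open -> w)))
Answer: WP = ((w or r) -> ((open -> ((not open) -> open)) and ((not open) -> open))) and ((not (w or r)) -> (((not r) -> open) and ((open -> w) -> ((((not (y or (not ((not y) and r)))) and (not y)) -> (((not (y or (not ((not y) and r)))) -> ((not y) and r)) and ((y or (not ((not y) and r))) -> ((not y) and r)))) and ((not ((not (y or (not ((not y) and r)))) and (not y))) -> ((not y) and r)))) and (open -> w)))


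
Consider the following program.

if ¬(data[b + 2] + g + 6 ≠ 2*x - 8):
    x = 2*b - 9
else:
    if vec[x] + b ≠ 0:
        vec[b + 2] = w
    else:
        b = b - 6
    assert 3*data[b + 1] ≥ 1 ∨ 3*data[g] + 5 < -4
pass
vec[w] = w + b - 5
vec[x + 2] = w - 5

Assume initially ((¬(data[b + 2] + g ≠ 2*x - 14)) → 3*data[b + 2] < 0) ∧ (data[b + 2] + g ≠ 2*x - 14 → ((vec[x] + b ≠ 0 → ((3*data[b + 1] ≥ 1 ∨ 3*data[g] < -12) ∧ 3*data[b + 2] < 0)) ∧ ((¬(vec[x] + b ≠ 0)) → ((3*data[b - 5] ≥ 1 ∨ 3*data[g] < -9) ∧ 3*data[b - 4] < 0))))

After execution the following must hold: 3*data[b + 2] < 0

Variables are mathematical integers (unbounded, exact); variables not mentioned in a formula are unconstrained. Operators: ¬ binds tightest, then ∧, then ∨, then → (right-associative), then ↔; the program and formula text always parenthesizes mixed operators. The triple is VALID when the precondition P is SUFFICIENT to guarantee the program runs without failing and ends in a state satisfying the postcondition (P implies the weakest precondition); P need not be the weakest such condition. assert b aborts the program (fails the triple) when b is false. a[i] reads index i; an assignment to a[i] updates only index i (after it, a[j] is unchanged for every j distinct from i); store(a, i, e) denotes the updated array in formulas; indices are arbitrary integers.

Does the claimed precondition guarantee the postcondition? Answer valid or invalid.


Working backward. After the program, 3*data[b + 2] < 0 must hold.
Before vec[x + 2] := w - 5: 3*data[b + 2] < 0
Before vec[w] := w + b - 5: 3*data[b + 2] < 0
Before skip: 3*data[b + 2] < 0
Then branch requires 3*data[b + 2] < 0; else branch requires (vec[x] + b ≠ 0 → ((3*data[b + 1] ≥ 1 ∨ 3*data[g] < -9) ∧ 3*data[b + 2] < 0)) ∧ ((¬(vec[x] + b ≠ 0)) → ((3*data[b - 5] ≥ 1 ∨ 3*data[g] < -9) ∧ 3*data[b - 4] < 0)).
Before the if: ((¬(data[b + 2] + g ≠ 2*x - 14)) → 3*data[b + 2] < 0) ∧ (data[b + 2] + g ≠ 2*x - 14 → ((vec[x] + b ≠ 0 → ((3*data[b + 1] ≥ 1 ∨ 3*data[g] < -9) ∧ 3*data[b + 2] < 0)) ∧ ((¬(vec[x] + b ≠ 0)) → ((3*data[b - 5] ≥ 1 ∨ 3*data[g] < -9) ∧ 3*data[b - 4] < 0))))
The weakest precondition is ((¬(data[b + 2] + g ≠ 2*x - 14)) → 3*data[b + 2] < 0) ∧ (data[b + 2] + g ≠ 2*x - 14 → ((vec[x] + b ≠ 0 → ((3*data[b + 1] ≥ 1 ∨ 3*data[g] < -9) ∧ 3*data[b + 2] < 0)) ∧ ((¬(vec[x] + b ≠ 0)) → ((3*data[b - 5] ≥ 1 ∨ 3*data[g] < -9) ∧ 3*data[b - 4] < 0)))).
Check whether ((¬(data[b + 2] + g ≠ 2*x - 14)) → 3*data[b + 2] < 0) ∧ (data[b + 2] + g ≠ 2*x - 14 → ((vec[x] + b ≠ 0 → ((3*data[b + 1] ≥ 1 ∨ 3*data[g] < -12) ∧ 3*data[b + 2] < 0)) ∧ ((¬(vec[x] + b ≠ 0)) → ((3*data[b - 5] ≥ 1 ∨ 3*data[g] < -9) ∧ 3*data[b - 4] < 0)))) implies it.
Every state satisfying the precondition satisfies the weakest precondition: the implication holds.
Answer: valid


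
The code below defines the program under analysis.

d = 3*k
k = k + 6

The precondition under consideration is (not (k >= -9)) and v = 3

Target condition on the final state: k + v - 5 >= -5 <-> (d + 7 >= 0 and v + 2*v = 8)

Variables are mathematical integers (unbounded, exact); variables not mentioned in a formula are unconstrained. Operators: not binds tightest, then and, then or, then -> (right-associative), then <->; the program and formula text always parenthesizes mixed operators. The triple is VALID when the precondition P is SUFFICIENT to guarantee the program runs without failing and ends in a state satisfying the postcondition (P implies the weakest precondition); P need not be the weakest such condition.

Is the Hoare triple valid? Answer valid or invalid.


Working backward. After the program, the postcondition k + v - 5 >= -5 <-> (d + 7 >= 0 and v + 2*v = 8) must hold; in canonical form it is k + v >= 0 <-> (d >= -7 and 3*v = 8).
Before k := k + 6: k + v >= -6 <-> (d >= -7 and 3*v = 8)
Before d := 3*k: k + v >= -6 <-> (3*k >= -7 and 3*v = 8)
The weakest precondition is k + v >= -6 <-> (3*k >= -7 and 3*v = 8).
Check whether (not (k >= -9)) and v = 3 implies it.
Every state satisfying the precondition satisfies the weakest precondition: the implication holds.
Answer: valid


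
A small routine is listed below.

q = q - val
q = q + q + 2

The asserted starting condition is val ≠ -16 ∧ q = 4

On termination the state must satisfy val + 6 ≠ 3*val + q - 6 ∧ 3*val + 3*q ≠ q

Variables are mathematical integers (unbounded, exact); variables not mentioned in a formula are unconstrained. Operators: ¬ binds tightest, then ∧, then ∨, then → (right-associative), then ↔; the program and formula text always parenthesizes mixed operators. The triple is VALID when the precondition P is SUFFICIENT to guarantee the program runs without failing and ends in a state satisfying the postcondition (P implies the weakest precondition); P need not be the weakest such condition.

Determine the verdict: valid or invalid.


Working backward. After the program, the postcondition val + 6 ≠ 3*val + q - 6 ∧ 3*val + 3*q ≠ q must hold; in canonical form it is q + 2*val ≠ 12 ∧ 2*q + 3*val ≠ 0.
Before q := q + q + 2: 2*q + 2*val ≠ 10 ∧ 4*q + 3*val ≠ -4
Before q := q - val: 2*q ≠ 10 ∧ 4*q ≠ val - 4
The weakest precondition is 2*q ≠ 10 ∧ 4*q ≠ val - 4.
Check whether val ≠ -16 ∧ q = 4 implies it.
Countermodel: at the initial state q = 4, val = 20, the precondition holds but the weakest precondition fails.
Answer: invalid


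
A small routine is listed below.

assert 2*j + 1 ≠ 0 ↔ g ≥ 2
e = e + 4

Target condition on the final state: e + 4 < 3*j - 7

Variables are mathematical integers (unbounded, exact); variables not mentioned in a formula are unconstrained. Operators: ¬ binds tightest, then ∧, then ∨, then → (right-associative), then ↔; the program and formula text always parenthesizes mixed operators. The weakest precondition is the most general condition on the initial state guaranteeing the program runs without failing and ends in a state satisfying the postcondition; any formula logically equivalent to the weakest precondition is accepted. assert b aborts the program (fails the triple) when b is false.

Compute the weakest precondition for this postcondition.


Working backward. After the program, the postcondition e + 4 < 3*j - 7 must hold; in canonical form it is e < 3*j - 11.
Before e := e + 4: e < 3*j - 15
Before assert 2*j + 1 ≠ 0 ↔ g ≥ 2: (2*j ≠ -1 ↔ g ≥ 2) ∧ e < 3*j - 15
Answer: WP = (2*j ≠ -1 ↔ g ≥ 2) ∧ e < 3*j - 15


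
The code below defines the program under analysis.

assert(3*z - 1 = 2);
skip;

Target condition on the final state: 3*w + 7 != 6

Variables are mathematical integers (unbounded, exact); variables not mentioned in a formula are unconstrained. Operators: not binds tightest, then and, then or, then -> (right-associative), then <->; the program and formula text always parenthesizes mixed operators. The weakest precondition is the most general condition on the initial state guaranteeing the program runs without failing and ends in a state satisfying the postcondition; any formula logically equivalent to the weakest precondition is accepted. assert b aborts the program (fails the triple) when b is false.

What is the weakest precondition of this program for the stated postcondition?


Working backward. After the program, the postcondition 3*w + 7 != 6 must hold; in canonical form it is 3*w != -1.
Before skip: 3*w != -1
Before assert 3*z - 1 = 2: 3*z = 3 and 3*w != -1
Answer: WP = 3*z = 3 and 3*w != -1


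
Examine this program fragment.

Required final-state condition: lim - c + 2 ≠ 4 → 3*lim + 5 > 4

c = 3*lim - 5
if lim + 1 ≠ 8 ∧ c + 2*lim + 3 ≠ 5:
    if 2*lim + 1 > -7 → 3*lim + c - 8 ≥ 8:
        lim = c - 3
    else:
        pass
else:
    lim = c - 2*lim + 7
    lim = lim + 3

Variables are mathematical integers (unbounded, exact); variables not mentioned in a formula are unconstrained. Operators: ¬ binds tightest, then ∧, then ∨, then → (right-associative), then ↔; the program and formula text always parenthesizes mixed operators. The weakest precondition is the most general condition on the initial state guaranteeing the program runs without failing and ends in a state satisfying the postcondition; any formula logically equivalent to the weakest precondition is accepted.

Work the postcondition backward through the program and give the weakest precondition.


Working backward. After the program, the postcondition lim - c + 2 ≠ 4 → 3*lim + 5 > 4 must hold; in canonical form it is lim ≠ c + 2 → 3*lim > -1.
Then branch requires ((2*lim > -8 → c + 3*lim ≥ 16) → 3*c > 8) ∧ ((¬(2*lim > -8 → c + 3*lim ≥ 16)) → (lim ≠ c + 2 → 3*lim > -1)); else branch requires 2*lim ≠ 8 → 3*c > 6*lim - 31.
Before the if: ((lim ≠ 7 ∧ c + 2*lim ≠ 2) → (((2*lim > -8 → c + 3*lim ≥ 16) → 3*c > 8) ∧ ((¬(2*lim > -8 → c + 3*lim ≥ 16)) → (lim ≠ c + 2 → 3*lim > -1)))) ∧ ((¬(lim ≠ 7 ∧ c + 2*lim ≠ 2)) → (2*lim ≠ 8 → 3*c > 6*lim - 31))
Before c := 3*lim - 5: ((lim ≠ 7 ∧ 5*lim ≠ 7) → (((2*lim > -8 → 6*lim ≥ 21) → 9*lim > 23) ∧ ((¬(2*lim > -8 → 6*lim ≥ 21)) → (2*lim ≠ 3 → 3*lim > -1)))) ∧ ((¬(lim ≠ 7 ∧ 5*lim ≠ 7)) → (2*lim ≠ 8 → 3*lim > -16))
Answer: WP = ((lim ≠ 7 ∧ 5*lim ≠ 7) → (((2*lim > -8 → 6*lim ≥ 21) → 9*lim > 23) ∧ ((¬(2*lim > -8 → 6*lim ≥ 21)) → (2*lim ≠ 3 → 3*lim > -1)))) ∧ ((¬(lim ≠ 7 ∧ 5*lim ≠ 7)) → (2*lim ≠ 8 → 3*lim > -16))


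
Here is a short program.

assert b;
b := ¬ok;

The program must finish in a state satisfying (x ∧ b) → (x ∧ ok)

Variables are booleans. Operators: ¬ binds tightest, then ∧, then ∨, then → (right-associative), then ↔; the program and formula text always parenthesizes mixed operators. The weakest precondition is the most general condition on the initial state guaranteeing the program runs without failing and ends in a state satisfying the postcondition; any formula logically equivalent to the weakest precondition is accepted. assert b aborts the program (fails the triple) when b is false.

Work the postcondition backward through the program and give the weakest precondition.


Working backward. After the program, (x ∧ b) → (x ∧ ok) must hold.
Before b := ¬ok: (x ∧ (¬ok)) → (x ∧ ok)
Before assert b: b ∧ ((x ∧ (¬ok)) → (x ∧ ok))
Answer: WP = b ∧ ((x ∧ (¬ok)) → (x ∧ ok))


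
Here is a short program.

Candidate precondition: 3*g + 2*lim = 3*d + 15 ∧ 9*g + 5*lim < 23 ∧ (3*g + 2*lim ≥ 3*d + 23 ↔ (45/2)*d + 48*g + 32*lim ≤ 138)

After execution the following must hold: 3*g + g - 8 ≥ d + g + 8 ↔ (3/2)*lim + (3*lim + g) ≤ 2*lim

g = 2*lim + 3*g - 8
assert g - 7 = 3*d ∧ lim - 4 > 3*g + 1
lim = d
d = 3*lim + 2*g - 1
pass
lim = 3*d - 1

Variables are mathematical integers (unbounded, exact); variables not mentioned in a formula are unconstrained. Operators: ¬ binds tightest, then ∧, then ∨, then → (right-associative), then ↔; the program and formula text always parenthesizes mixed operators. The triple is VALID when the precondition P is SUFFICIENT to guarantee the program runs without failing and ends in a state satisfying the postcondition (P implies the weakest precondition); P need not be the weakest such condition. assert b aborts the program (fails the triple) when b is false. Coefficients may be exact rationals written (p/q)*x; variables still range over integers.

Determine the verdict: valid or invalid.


Working backward. After the program, the postcondition 3*g + g - 8 ≥ d + g + 8 ↔ (3/2)*lim + (3*lim + g) ≤ 2*lim must hold; in canonical form it is 3*g ≥ d + 16 ↔ g + (5/2)*lim ≤ 0.
Before lim := 3*d - 1: 3*g ≥ d + 16 ↔ (15/2)*d + g ≤ 5/2
Before skip: 3*g ≥ d + 16 ↔ (15/2)*d + g ≤ 5/2
Before d := 3*lim + 2*g - 1: g ≥ 3*lim + 15 ↔ 16*g + (45/2)*lim ≤ 10
Before lim := d: g ≥ 3*d + 15 ↔ (45/2)*d + 16*g ≤ 10
Before assert g - 7 = 3*d ∧ lim - 4 > 3*g + 1: g = 3*d + 7 ∧ lim > 3*g + 5 ∧ (g ≥ 3*d + 15 ↔ (45/2)*d + 16*g ≤ 10)
Before g := 2*lim + 3*g - 8: 3*g + 2*lim = 3*d + 15 ∧ 9*g + 5*lim < 19 ∧ (3*g + 2*lim ≥ 3*d + 23 ↔ (45/2)*d + 48*g + 32*lim ≤ 138)
The weakest precondition is 3*g + 2*lim = 3*d + 15 ∧ 9*g + 5*lim < 19 ∧ (3*g + 2*lim ≥ 3*d + 23 ↔ (45/2)*d + 48*g + 32*lim ≤ 138).
Check whether 3*g + 2*lim = 3*d + 15 ∧ 9*g + 5*lim < 23 ∧ (3*g + 2*lim ≥ 3*d + 23 ↔ (45/2)*d + 48*g + 32*lim ≤ 138) implies it.
Countermodel: at the initial state d = -1, g = -6, lim = 15, the precondition holds but the weakest precondition fails.
Answer: invalid


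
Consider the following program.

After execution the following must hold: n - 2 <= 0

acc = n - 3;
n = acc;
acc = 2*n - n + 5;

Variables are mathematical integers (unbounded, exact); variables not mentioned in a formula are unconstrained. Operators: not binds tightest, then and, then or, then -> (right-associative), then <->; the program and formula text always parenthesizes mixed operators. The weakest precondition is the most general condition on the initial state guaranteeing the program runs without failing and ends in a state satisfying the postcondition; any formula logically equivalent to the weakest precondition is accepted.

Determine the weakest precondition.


Working backward. After the program, the postcondition n - 2 <= 0 must hold; in canonical form it is n <= 2.
Before acc := 2*n - n + 5: n <= 2
Before n := acc: acc <= 2
Before acc := n - 3: n <= 5
Answer: WP = n <= 5
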